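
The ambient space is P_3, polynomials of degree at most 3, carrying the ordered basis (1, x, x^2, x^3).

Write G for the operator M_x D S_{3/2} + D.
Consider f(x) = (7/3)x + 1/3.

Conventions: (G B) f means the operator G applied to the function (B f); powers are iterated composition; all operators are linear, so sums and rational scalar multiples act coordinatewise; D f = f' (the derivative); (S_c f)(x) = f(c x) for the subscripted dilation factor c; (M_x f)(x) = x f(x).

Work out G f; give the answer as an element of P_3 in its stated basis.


the image equals g(x) = (7/2)x + 7/3

S_{3/2} f = (7/2)x + 1/3
D S_{3/2} f = 7/2
M_x D S_{3/2} f = (7/2)x
D f = 7/3
(M_x D S_{3/2} + D) f = (7/2)x + 7/3


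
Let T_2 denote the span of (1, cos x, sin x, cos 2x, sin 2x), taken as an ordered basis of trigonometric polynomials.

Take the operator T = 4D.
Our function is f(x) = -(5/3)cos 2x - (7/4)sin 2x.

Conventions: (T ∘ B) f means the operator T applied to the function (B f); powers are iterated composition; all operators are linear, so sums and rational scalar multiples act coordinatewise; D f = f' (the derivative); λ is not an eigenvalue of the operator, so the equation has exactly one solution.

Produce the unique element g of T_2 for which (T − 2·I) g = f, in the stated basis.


write g with unknown coordinates in the stated basis and equate coefficients in (T − 2·I) g = f
solving from the highest basis element down gives g = (13/51)cos 2x - (59/408)sin 2x
check: T g = -(59/51)cos 2x - (104/51)sin 2x
so T g − 2·g = -(5/3)cos 2x - (7/4)sin 2x = f ✓

g(x) = (13/51)cos 2x - (59/408)sin 2x


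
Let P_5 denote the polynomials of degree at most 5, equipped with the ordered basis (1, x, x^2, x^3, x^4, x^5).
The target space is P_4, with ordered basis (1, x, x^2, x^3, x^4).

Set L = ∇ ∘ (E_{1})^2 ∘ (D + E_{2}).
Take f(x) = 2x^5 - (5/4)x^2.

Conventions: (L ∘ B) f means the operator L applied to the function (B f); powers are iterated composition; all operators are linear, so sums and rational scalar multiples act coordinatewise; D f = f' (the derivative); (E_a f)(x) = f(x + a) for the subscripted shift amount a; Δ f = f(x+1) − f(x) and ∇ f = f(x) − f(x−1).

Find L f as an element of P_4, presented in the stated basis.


D f = 10x^4 - (5/2)x
E_{2} f = 2x^5 + 20x^4 + 80x^3 + (635/4)x^2 + 155x + 59
(D + E_{2}) f = 2x^5 + 30x^4 + 80x^3 + (635/4)x^2 + (305/2)x + 59
E_{1} (D + E_{2}) f = 2x^5 + 40x^4 + 220x^3 + (2395/4)x^2 + 840x + 1929/4
E_{1} E_{1} (D + E_{2}) f = 2x^5 + 50x^4 + 400x^3 + (6075/4)x^2 + (5735/2)x + 2183
∇ (E_{1})^2 (D + E_{2}) f = 10x^4 + 180x^3 + 920x^2 + (4055/2)x + 6803/4

the image equals g(x) = 10x^4 + 180x^3 + 920x^2 + (4055/2)x + 6803/4


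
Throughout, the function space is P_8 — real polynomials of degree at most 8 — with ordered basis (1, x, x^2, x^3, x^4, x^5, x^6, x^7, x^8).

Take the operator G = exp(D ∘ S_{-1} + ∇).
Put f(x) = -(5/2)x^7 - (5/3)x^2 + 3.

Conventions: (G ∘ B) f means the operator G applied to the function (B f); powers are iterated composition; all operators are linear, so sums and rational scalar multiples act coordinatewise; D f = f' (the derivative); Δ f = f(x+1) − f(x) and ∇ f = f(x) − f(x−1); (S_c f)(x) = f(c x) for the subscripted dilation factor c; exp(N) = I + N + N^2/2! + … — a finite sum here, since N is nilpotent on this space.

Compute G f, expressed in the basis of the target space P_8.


the image equals g(x) = -(5/2)x^7 + (105/2)x^5 - (175/2)x^4 - 525x^3 + (2825/6)x^2 + (4685/6)x - 237

order-1 term: (105/2)x^5 - (175/2)x^4 + (175/2)x^3 - (105/2)x^2 + (65/6)x - 5/6
order-2 term: -(1225/2)x^3 + 525x^2 - (1085/2)x + 140
order-3 term: (2625/2)x - 2275/6
the series for exp(D ∘ S_{-1} + ∇) f terminates at order 3
exp(D ∘ S_{-1} + ∇) f = -(5/2)x^7 + (105/2)x^5 - (175/2)x^4 - 525x^3 + (2825/6)x^2 + (4685/6)x - 237


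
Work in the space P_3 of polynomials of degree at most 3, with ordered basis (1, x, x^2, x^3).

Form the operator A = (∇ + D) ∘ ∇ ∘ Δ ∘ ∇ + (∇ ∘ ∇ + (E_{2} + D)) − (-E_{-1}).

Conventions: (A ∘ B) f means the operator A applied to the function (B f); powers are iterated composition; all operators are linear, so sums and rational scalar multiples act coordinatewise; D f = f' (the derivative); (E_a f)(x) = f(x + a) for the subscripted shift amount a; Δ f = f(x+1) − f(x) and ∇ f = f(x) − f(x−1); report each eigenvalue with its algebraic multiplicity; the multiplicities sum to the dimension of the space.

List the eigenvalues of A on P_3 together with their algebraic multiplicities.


λ = 2 (multiplicity 4)

image of 1: 2
image of x: 2x + 2
image of x^2: 2x^2 + 4x + 7
image of x^3: 2x^3 + 6x^2 + 21x + 1
the matrix is upper triangular; its diagonal is (2, 2, 2, 2)
for a triangular matrix the eigenvalues are the diagonal entries, with algebraic multiplicity their repetition count


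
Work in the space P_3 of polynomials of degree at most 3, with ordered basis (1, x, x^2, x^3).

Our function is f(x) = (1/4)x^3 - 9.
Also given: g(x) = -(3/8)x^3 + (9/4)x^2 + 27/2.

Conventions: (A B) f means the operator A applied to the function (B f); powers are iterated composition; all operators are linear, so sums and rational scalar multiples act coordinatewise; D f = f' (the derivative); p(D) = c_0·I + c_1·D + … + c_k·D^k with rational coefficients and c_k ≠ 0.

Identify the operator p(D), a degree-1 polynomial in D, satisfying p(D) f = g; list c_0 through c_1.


D^0 f = (1/4)x^3 - 9
D^1 f = (3/4)x^2
matching coefficients of g against c_0 f + c_1 Df + … from the top degree down determines the c_i
solution: c_0 = -3/2, c_1 = 3

c_0 = -3/2, c_1 = 3


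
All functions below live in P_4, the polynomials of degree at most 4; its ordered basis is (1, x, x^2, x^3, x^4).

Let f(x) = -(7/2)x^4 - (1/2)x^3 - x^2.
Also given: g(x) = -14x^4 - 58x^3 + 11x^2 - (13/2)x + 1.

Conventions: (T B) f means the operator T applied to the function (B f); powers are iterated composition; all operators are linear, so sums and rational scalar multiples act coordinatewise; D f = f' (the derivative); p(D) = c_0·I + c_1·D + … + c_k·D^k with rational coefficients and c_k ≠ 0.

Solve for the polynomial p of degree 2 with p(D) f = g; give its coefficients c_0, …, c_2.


D^0 f = -(7/2)x^4 - (1/2)x^3 - x^2
D^1 f = -14x^3 - (3/2)x^2 - 2x
D^2 f = -42x^2 - 3x - 2
matching coefficients of g against c_0 f + c_1 Df + … from the top degree down determines the c_i
solution: c_0 = 4, c_1 = 4, c_2 = -1/2

c_0 = 4, c_1 = 4, c_2 = -1/2


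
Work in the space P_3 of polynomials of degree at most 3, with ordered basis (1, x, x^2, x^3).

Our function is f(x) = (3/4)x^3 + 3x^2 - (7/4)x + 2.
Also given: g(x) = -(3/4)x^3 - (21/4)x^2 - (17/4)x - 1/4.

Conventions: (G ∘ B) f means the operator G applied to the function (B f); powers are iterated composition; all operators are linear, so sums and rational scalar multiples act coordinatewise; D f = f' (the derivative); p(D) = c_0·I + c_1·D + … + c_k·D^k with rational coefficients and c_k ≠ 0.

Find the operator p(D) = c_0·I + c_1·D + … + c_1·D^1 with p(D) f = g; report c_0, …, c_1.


c_0 = -1, c_1 = -1

D^0 f = (3/4)x^3 + 3x^2 - (7/4)x + 2
D^1 f = (9/4)x^2 + 6x - 7/4
matching coefficients of g against c_0 f + c_1 Df + … from the top degree down determines the c_i
solution: c_0 = -1, c_1 = -1


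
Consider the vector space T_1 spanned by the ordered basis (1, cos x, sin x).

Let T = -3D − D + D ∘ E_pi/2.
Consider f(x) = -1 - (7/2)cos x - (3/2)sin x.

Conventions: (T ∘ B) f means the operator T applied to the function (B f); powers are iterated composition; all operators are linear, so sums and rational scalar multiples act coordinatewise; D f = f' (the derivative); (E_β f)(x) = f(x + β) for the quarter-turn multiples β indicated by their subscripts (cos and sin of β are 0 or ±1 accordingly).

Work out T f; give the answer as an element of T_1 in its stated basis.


the result is g(x) = (19/2)cos x - (25/2)sin x

D f = -(3/2)cos x + (7/2)sin x
(-3D) f = (9/2)cos x - (21/2)sin x
D f = -(3/2)cos x + (7/2)sin x
(-D) f = (3/2)cos x - (7/2)sin x
E_pi/2 f = -1 - (3/2)cos x + (7/2)sin x
D E_pi/2 f = (7/2)cos x + (3/2)sin x
(-3D − D + D ∘ E_pi/2) f = (19/2)cos x - (25/2)sin x


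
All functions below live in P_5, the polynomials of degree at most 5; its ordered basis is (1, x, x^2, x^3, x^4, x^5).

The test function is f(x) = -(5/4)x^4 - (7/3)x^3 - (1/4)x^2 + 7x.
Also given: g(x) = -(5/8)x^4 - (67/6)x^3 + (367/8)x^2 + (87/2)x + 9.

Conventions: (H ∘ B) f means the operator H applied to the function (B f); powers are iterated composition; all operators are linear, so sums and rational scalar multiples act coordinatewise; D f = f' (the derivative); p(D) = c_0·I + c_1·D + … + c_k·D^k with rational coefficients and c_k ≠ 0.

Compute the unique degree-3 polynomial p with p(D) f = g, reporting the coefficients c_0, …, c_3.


p(D) = (1/2)·I + 2·D − 4·D^2 + (1/2)·D^3, i.e. c_0 = 1/2, c_1 = 2, c_2 = -4, c_3 = 1/2

D^0 f = -(5/4)x^4 - (7/3)x^3 - (1/4)x^2 + 7x
D^1 f = -5x^3 - 7x^2 - (1/2)x + 7
D^2 f = -15x^2 - 14x - 1/2
D^3 f = -30x - 14
matching coefficients of g against c_0 f + c_1 Df + … from the top degree down determines the c_i
solution: c_0 = 1/2, c_1 = 2, c_2 = -4, c_3 = 1/2


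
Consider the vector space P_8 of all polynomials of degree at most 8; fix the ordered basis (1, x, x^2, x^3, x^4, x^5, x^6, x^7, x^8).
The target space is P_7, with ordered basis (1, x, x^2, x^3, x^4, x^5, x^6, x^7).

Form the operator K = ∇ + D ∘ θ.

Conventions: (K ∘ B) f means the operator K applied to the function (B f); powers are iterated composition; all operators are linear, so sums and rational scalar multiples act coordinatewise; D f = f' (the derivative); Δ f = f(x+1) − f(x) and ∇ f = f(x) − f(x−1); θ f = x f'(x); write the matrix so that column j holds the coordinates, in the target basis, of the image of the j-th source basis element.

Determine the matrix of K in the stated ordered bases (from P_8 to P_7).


the matrix is [[0, 2, -1, 1, -1, 1, -1, 1, -1]; [0, 0, 6, -3, 4, -5, 6, -7, 8]; [0, 0, 0, 12, -6, 10, -15, 21, -28]; [0, 0, 0, 0, 20, -10, 20, -35, 56]; [0, 0, 0, 0, 0, 30, -15, 35, -70]; [0, 0, 0, 0, 0, 0, 42, -21, 56]; [0, 0, 0, 0, 0, 0, 0, 56, -28]; [0, 0, 0, 0, 0, 0, 0, 0, 72]] (rows listed top to bottom)

image of 1: 0
image of x: 2
image of x^2: 6x - 1
image of x^3: 12x^2 - 3x + 1
image of x^4: 20x^3 - 6x^2 + 4x - 1
image of x^5: 30x^4 - 10x^3 + 10x^2 - 5x + 1
image of x^6: 42x^5 - 15x^4 + 20x^3 - 15x^2 + 6x - 1
image of x^7: 56x^6 - 21x^5 + 35x^4 - 35x^3 + 21x^2 - 7x + 1
image of x^8: 72x^7 - 28x^6 + 56x^5 - 70x^4 + 56x^3 - 28x^2 + 8x - 1
each image's coordinates form column j of the matrix


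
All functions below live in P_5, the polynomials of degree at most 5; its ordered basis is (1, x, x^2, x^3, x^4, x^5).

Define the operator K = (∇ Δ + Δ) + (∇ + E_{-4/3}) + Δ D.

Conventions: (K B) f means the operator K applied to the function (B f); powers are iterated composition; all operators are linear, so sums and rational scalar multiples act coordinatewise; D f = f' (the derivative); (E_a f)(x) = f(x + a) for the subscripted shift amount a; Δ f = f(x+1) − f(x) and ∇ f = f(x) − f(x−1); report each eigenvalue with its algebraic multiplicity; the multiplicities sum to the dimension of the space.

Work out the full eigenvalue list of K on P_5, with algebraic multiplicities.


image of 1: 1
image of x: x + 2/3
image of x^2: x^2 + (4/3)x + 52/9
image of x^3: x^3 + 2x^2 + (52/3)x + 71/27
image of x^4: x^4 + (8/3)x^3 + (104/3)x^2 + (284/27)x + 742/81
image of x^5: x^5 + (10/3)x^4 + (520/9)x^3 + (710/27)x^2 + (3710/81)x + 677/243
the matrix is upper triangular; its diagonal is (1, 1, 1, 1, 1, 1)
for a triangular matrix the eigenvalues are the diagonal entries, with algebraic multiplicity their repetition count

λ = 1 (multiplicity 6)


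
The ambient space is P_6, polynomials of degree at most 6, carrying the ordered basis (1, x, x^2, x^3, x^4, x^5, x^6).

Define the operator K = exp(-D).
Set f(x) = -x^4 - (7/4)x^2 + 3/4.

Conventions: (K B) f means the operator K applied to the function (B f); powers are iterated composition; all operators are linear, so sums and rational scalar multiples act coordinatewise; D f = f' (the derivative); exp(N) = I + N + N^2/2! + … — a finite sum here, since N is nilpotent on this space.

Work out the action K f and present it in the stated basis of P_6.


g(x) = -x^4 + 4x^3 - (31/4)x^2 + (15/2)x - 2

order-1 term: 4x^3 + (7/2)x
order-2 term: -6x^2 - 7/4
order-3 term: 4x
order-4 term: -1
the series for exp(-D) f terminates at order 4
exp(-D) f = -x^4 + 4x^3 - (31/4)x^2 + (15/2)x - 2


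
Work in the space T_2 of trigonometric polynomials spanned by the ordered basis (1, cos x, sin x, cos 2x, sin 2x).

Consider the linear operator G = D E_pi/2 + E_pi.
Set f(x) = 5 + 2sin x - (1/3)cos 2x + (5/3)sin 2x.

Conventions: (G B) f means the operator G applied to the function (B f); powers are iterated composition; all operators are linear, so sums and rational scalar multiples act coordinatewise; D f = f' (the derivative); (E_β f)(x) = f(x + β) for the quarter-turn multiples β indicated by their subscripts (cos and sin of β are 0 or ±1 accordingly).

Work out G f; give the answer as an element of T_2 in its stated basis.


g(x) = 5 - 4sin x - (11/3)cos 2x + sin 2x

E_pi/2 f = 5 + 2cos x + (1/3)cos 2x - (5/3)sin 2x
D E_pi/2 f = -2sin x - (10/3)cos 2x - (2/3)sin 2x
E_pi f = 5 - 2sin x - (1/3)cos 2x + (5/3)sin 2x
(D E_pi/2 + E_pi) f = 5 - 4sin x - (11/3)cos 2x + sin 2x


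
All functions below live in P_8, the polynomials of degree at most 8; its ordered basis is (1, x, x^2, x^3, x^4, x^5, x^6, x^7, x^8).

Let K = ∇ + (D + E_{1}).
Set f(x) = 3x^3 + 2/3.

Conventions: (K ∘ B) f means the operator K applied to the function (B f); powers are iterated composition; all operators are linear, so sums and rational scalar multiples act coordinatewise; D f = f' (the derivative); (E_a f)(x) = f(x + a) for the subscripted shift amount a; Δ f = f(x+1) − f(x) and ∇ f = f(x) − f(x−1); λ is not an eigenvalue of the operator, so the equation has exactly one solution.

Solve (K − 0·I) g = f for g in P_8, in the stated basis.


the result is g(x) = 3x^3 - 27x^2 + 162x - 1474/3

write g with unknown coordinates in the stated basis and equate coefficients in (K − 0·I) g = f
solving from the highest basis element down gives g = 3x^3 - 27x^2 + 162x - 1474/3
check: K g = 3x^3 + 2/3
so K g − 0·g = 3x^3 + 2/3 = f ✓


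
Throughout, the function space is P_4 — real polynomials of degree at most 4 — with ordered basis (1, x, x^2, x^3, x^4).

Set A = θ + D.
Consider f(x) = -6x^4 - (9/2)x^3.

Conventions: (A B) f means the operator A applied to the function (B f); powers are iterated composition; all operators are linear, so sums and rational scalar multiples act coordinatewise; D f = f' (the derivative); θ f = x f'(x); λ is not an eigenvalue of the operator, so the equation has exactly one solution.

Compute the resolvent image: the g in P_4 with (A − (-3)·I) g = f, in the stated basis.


g(x) = -(6/7)x^4 - (5/28)x^3 + (3/28)x^2 - (3/56)x + 1/56

write g with unknown coordinates in the stated basis and equate coefficients in (A − (-3)·I) g = f
solving from the highest basis element down gives g = -(6/7)x^4 - (5/28)x^3 + (3/28)x^2 - (3/56)x + 1/56
check: A g = -(24/7)x^4 - (111/28)x^3 - (9/28)x^2 + (9/56)x - 3/56
so A g − (-3)·g = -6x^4 - (9/2)x^3 = f ✓


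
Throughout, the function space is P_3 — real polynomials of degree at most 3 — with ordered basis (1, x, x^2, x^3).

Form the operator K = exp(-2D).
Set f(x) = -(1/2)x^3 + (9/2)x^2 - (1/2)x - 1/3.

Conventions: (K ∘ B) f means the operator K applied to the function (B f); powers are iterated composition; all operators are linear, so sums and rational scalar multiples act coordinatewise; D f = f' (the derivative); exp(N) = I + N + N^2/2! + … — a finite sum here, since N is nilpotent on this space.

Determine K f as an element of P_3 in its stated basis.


the result is g(x) = -(1/2)x^3 + (15/2)x^2 - (49/2)x + 68/3

order-1 term: 3x^2 - 18x + 1
order-2 term: -6x + 18
order-3 term: 4
the series for exp(-2D) f terminates at order 3
exp(-2D) f = -(1/2)x^3 + (15/2)x^2 - (49/2)x + 68/3


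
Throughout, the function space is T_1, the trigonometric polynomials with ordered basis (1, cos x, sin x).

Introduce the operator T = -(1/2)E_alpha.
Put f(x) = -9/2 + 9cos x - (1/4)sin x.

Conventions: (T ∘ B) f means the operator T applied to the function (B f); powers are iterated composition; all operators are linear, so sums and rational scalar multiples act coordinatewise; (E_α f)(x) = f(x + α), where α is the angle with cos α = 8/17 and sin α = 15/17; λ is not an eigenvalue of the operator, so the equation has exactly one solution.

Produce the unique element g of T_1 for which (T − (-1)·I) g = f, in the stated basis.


write g with unknown coordinates in the stated basis and equate coefficients in (T − (-1)·I) g = f
solving from the highest basis element down gives g = -9 + (921/106)cos x - (283/53)sin x
check: T g = 9/2 + (33/106)cos x + (1079/212)sin x
so T g − (-1)·g = -9/2 + 9cos x - (1/4)sin x = f ✓

the result is g(x) = -9 + (921/106)cos x - (283/53)sin x


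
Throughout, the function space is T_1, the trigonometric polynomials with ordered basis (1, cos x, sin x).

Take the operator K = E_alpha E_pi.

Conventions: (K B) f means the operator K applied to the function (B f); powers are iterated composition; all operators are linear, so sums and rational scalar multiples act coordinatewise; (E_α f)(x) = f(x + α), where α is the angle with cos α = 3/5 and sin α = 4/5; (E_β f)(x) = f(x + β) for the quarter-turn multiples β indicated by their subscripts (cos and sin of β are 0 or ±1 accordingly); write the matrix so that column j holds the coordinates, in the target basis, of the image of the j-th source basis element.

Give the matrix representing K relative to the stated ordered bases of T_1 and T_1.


the matrix is [[1, 0, 0]; [0, -3/5, -4/5]; [0, 4/5, -3/5]] (rows listed top to bottom)

image of 1: 1
image of cos x: -(3/5)cos x + (4/5)sin x
image of sin x: -(4/5)cos x - (3/5)sin x
each image's coordinates form column j of the matrix


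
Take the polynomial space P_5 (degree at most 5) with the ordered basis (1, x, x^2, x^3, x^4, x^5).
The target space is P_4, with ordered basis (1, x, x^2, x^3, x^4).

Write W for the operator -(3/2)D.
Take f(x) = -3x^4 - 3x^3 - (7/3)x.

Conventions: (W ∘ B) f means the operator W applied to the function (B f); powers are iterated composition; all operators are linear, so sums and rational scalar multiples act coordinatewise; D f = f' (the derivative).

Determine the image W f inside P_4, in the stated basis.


g(x) = 18x^3 + (27/2)x^2 + 7/2

D f = -12x^3 - 9x^2 - 7/3
(-(3/2)D) f = 18x^3 + (27/2)x^2 + 7/2


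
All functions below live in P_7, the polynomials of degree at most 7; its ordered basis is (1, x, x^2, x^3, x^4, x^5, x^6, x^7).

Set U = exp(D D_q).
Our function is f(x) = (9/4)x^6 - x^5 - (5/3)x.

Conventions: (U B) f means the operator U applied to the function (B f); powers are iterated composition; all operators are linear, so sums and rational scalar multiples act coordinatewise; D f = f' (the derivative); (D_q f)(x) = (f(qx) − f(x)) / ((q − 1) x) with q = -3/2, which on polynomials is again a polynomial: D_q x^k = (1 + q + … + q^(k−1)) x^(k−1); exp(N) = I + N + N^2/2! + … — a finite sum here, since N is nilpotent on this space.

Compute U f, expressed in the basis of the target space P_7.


g(x) = (9/4)x^6 - x^5 - (5985/128)x^4 - (55/4)x^3 + (233415/2048)x^2 - (1235/48)x - 77805/4096

order-1 term: -(5985/128)x^4 - (55/4)x^3
order-2 term: (233415/2048)x^2 - (385/16)x
order-3 term: -77805/4096
the series for exp(D D_q) f terminates at order 3
exp(D D_q) f = (9/4)x^6 - x^5 - (5985/128)x^4 - (55/4)x^3 + (233415/2048)x^2 - (1235/48)x - 77805/4096


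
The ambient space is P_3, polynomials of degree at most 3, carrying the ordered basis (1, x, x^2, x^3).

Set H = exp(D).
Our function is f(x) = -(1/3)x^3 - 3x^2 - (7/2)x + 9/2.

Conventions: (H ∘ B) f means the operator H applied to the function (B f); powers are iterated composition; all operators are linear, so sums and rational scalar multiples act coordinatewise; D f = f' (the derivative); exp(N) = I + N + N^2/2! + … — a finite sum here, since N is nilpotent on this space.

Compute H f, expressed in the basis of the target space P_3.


order-1 term: -x^2 - 6x - 7/2
order-2 term: -x - 3
order-3 term: -1/3
the series for exp(D) f terminates at order 3
exp(D) f = -(1/3)x^3 - 4x^2 - (21/2)x - 7/3

the result is g(x) = -(1/3)x^3 - 4x^2 - (21/2)x - 7/3


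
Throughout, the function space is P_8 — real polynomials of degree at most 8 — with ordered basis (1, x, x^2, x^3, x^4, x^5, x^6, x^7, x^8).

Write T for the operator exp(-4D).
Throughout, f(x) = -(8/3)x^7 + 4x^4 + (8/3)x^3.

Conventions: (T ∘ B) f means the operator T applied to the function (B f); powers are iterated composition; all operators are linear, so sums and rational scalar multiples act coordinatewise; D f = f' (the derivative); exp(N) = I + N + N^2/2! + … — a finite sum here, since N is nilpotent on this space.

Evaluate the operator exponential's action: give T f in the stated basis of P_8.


order-1 term: (224/3)x^6 - 64x^3 - 32x^2
order-2 term: -896x^5 + 384x^2 + 128x
order-3 term: (17920/3)x^4 - 1024x - 512/3
order-4 term: -(71680/3)x^3 + 1024
order-5 term: 57344x^2
order-6 term: -(229376/3)x
order-7 term: 131072/3
the series for exp(-4D) f terminates at order 7
exp(-4D) f = -(8/3)x^7 + (224/3)x^6 - 896x^5 + (17932/3)x^4 - (71864/3)x^3 + 57696x^2 - (232064/3)x + 44544

the result is g(x) = -(8/3)x^7 + (224/3)x^6 - 896x^5 + (17932/3)x^4 - (71864/3)x^3 + 57696x^2 - (232064/3)x + 44544


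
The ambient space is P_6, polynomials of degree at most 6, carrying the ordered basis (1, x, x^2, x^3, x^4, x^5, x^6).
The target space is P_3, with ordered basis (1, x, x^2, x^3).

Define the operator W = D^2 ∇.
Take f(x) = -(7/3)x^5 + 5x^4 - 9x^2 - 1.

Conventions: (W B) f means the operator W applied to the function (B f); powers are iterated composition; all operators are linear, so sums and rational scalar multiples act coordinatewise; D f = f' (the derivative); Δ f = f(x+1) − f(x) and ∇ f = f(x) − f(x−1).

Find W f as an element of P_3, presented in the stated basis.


∇ f = -(35/3)x^4 + (130/3)x^3 - (160/3)x^2 + (41/3)x + 5/3
D ∇ f = -(140/3)x^3 + 130x^2 - (320/3)x + 41/3
D D ∇ f = -140x^2 + 260x - 320/3

g(x) = -140x^2 + 260x - 320/3


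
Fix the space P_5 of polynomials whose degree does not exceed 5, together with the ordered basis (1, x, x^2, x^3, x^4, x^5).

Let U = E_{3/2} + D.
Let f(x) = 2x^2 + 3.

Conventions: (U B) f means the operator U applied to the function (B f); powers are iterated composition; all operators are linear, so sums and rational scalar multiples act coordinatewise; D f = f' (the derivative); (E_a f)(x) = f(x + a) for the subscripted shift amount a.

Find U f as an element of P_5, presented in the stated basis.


E_{3/2} f = 2x^2 + 6x + 15/2
D f = 4x
(E_{3/2} + D) f = 2x^2 + 10x + 15/2

the image equals g(x) = 2x^2 + 10x + 15/2


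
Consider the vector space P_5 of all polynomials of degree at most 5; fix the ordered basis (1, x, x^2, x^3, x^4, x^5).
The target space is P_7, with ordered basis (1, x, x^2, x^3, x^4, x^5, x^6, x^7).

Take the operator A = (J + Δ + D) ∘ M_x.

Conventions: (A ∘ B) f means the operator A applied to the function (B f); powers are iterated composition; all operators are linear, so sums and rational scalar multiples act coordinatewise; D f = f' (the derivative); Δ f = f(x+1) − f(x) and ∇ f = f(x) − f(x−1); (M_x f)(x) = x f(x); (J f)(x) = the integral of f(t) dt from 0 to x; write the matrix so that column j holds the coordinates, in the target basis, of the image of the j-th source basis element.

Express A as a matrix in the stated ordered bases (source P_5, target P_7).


image of 1: (1/2)x^2 + 2
image of x: (1/3)x^3 + 4x + 1
image of x^2: (1/4)x^4 + 6x^2 + 3x + 1
image of x^3: (1/5)x^5 + 8x^3 + 6x^2 + 4x + 1
image of x^4: (1/6)x^6 + 10x^4 + 10x^3 + 10x^2 + 5x + 1
image of x^5: (1/7)x^7 + 12x^5 + 15x^4 + 20x^3 + 15x^2 + 6x + 1
each image's coordinates form column j of the matrix

the matrix is [[2, 1, 1, 1, 1, 1]; [0, 4, 3, 4, 5, 6]; [1/2, 0, 6, 6, 10, 15]; [0, 1/3, 0, 8, 10, 20]; [0, 0, 1/4, 0, 10, 15]; [0, 0, 0, 1/5, 0, 12]; [0, 0, 0, 0, 1/6, 0]; [0, 0, 0, 0, 0, 1/7]] (rows listed top to bottom)


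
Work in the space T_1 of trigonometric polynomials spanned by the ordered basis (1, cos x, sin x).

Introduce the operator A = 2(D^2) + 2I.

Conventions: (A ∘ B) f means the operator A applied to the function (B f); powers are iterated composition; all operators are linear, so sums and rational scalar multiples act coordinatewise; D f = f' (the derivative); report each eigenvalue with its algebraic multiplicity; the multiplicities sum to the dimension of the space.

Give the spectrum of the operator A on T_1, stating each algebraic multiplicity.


λ = 0 (multiplicity 2), λ = 2 (multiplicity 1)

image of 1: 2
image of cos x: 0
image of sin x: 0
the matrix is diagonal; its diagonal is (2, 0, 0)
for a triangular matrix the eigenvalues are the diagonal entries, with algebraic multiplicity their repetition count


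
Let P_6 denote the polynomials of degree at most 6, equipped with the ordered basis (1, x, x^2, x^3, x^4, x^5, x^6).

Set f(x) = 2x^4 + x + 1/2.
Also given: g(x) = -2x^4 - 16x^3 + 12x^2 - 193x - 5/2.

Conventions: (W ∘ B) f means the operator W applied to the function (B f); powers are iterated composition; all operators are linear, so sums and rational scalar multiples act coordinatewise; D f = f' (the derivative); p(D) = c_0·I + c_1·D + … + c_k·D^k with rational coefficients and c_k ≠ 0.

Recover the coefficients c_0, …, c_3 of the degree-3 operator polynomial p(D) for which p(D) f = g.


p(D) = -I − 2·D + (1/2)·D^2 − 4·D^3, i.e. c_0 = -1, c_1 = -2, c_2 = 1/2, c_3 = -4

D^0 f = 2x^4 + x + 1/2
D^1 f = 8x^3 + 1
D^2 f = 24x^2
D^3 f = 48x
matching coefficients of g against c_0 f + c_1 Df + … from the top degree down determines the c_i
solution: c_0 = -1, c_1 = -2, c_2 = 1/2, c_3 = -4


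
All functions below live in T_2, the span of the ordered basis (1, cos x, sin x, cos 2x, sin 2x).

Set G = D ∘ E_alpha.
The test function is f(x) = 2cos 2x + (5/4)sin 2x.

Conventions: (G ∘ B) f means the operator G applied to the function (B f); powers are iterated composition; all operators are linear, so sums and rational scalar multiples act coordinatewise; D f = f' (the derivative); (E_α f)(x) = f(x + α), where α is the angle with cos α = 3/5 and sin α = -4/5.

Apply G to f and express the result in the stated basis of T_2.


E_alpha f = -(44/25)cos 2x + (157/100)sin 2x
D E_alpha f = (157/50)cos 2x + (88/25)sin 2x

the result is g(x) = (157/50)cos 2x + (88/25)sin 2x


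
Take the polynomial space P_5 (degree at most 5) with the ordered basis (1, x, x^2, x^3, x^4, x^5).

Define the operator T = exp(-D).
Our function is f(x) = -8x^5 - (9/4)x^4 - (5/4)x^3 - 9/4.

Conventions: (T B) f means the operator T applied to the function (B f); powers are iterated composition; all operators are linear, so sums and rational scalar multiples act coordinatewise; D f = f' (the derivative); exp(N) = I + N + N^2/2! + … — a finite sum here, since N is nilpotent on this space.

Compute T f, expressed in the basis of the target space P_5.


order-1 term: 40x^4 + 9x^3 + (15/4)x^2
order-2 term: -80x^3 - (27/2)x^2 - (15/4)x
order-3 term: 80x^2 + 9x + 5/4
order-4 term: -40x - 9/4
order-5 term: 8
the series for exp(-D) f terminates at order 5
exp(-D) f = -8x^5 + (151/4)x^4 - (289/4)x^3 + (281/4)x^2 - (139/4)x + 19/4

the image equals g(x) = -8x^5 + (151/4)x^4 - (289/4)x^3 + (281/4)x^2 - (139/4)x + 19/4


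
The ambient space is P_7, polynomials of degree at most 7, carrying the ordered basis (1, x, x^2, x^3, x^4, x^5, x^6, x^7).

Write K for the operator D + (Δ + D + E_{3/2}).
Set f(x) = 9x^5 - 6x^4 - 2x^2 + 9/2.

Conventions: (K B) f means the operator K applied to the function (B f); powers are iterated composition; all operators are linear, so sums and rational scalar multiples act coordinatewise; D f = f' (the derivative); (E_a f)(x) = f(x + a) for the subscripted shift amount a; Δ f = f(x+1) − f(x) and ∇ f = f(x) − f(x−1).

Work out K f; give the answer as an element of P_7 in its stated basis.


the image equals g(x) = 9x^5 + (393/2)x^4 + (369/2)x^3 + (1099/4)x^2 + (2397/16)x + 1247/32

D f = 45x^4 - 24x^3 - 4x
Δ f = 45x^4 + 66x^3 + 54x^2 + 17x + 1
D f = 45x^4 - 24x^3 - 4x
E_{3/2} f = 9x^5 + (123/2)x^4 + (333/2)x^3 + (883/4)x^2 + (2253/16)x + 1215/32
(Δ + D + E_{3/2}) f = 9x^5 + (303/2)x^4 + (417/2)x^3 + (1099/4)x^2 + (2461/16)x + 1247/32
(D + (Δ + D + E_{3/2})) f = 9x^5 + (393/2)x^4 + (369/2)x^3 + (1099/4)x^2 + (2397/16)x + 1247/32


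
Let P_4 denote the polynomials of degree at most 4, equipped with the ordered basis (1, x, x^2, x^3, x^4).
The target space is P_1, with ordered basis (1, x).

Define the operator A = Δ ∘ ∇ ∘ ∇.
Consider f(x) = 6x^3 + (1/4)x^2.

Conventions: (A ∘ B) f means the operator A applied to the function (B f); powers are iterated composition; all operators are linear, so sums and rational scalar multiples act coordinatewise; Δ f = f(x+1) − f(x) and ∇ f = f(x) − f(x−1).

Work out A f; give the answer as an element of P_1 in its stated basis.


g(x) = 36

∇ f = 18x^2 - (35/2)x + 23/4
∇ ∇ f = 36x - 71/2
Δ ∇ ∇ f = 36


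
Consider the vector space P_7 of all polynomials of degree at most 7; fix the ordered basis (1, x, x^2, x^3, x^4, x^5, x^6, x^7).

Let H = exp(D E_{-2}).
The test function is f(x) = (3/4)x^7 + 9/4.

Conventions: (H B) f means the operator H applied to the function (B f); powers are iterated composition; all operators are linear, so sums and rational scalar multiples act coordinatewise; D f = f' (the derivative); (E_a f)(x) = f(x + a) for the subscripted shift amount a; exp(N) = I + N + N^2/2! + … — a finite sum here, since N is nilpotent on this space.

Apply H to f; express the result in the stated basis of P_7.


the result is g(x) = (3/4)x^7 + (21/4)x^6 - (189/4)x^5 + (105/4)x^4 + (4305/4)x^3 - (15057/4)x^2 + (4809/4)x + 6303

order-1 term: (21/4)x^6 - 63x^5 + 315x^4 - 840x^3 + 1260x^2 - 1008x + 336
order-2 term: (63/4)x^5 - 315x^4 + 2520x^3 - 10080x^2 + 20160x - 16128
order-3 term: (105/4)x^4 - 630x^3 + 5670x^2 - 22680x + 34020
order-4 term: (105/4)x^3 - 630x^2 + 5040x - 13440
order-5 term: (63/4)x^2 - 315x + 1575
order-6 term: (21/4)x - 63
order-7 term: 3/4
the series for exp(D E_{-2}) f terminates at order 7
exp(D E_{-2}) f = (3/4)x^7 + (21/4)x^6 - (189/4)x^5 + (105/4)x^4 + (4305/4)x^3 - (15057/4)x^2 + (4809/4)x + 6303


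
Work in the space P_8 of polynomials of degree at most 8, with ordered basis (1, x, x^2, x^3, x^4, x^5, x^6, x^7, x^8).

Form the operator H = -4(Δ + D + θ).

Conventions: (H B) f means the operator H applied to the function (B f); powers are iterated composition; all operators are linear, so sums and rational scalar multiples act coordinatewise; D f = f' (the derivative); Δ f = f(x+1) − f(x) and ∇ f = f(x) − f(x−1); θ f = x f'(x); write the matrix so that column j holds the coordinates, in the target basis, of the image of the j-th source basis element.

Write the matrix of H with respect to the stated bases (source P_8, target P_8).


image of 1: 0
image of x: -4x - 8
image of x^2: -8x^2 - 16x - 4
image of x^3: -12x^3 - 24x^2 - 12x - 4
image of x^4: -16x^4 - 32x^3 - 24x^2 - 16x - 4
image of x^5: -20x^5 - 40x^4 - 40x^3 - 40x^2 - 20x - 4
image of x^6: -24x^6 - 48x^5 - 60x^4 - 80x^3 - 60x^2 - 24x - 4
image of x^7: -28x^7 - 56x^6 - 84x^5 - 140x^4 - 140x^3 - 84x^2 - 28x - 4
image of x^8: -32x^8 - 64x^7 - 112x^6 - 224x^5 - 280x^4 - 224x^3 - 112x^2 - 32x - 4
each image's coordinates form column j of the matrix

the matrix is [[0, -8, -4, -4, -4, -4, -4, -4, -4]; [0, -4, -16, -12, -16, -20, -24, -28, -32]; [0, 0, -8, -24, -24, -40, -60, -84, -112]; [0, 0, 0, -12, -32, -40, -80, -140, -224]; [0, 0, 0, 0, -16, -40, -60, -140, -280]; [0, 0, 0, 0, 0, -20, -48, -84, -224]; [0, 0, 0, 0, 0, 0, -24, -56, -112]; [0, 0, 0, 0, 0, 0, 0, -28, -64]; [0, 0, 0, 0, 0, 0, 0, 0, -32]] (rows listed top to bottom)


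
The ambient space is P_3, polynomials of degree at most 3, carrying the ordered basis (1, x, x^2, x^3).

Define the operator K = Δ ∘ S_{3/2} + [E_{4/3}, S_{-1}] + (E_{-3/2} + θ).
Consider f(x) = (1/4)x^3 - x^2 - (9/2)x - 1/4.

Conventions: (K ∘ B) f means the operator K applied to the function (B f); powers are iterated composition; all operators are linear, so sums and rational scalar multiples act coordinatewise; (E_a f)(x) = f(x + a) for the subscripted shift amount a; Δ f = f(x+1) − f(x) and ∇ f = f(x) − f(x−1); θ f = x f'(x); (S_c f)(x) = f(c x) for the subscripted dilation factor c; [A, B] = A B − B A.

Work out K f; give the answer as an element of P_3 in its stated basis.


S_{3/2} f = (27/32)x^3 - (9/4)x^2 - (27/4)x - 1/4
Δ S_{3/2} f = (81/32)x^2 - (63/32)x - 261/32
S_{-1} f = -(1/4)x^3 - x^2 + (9/2)x - 1/4
E_{4/3} S_{-1} f = -(1/4)x^3 - 2x^2 + (1/2)x + 365/108
E_{4/3} f = (1/4)x^3 - (35/6)x - 803/108
S_{-1} E_{4/3} f = -(1/4)x^3 + (35/6)x - 803/108
[E_{4/3}, S_{-1}] f = -2x^2 - (16/3)x + 292/27
E_{-3/2} f = (1/4)x^3 - (17/8)x^2 + (3/16)x + 109/32
θ f = (3/4)x^3 - 2x^2 - (9/2)x
(E_{-3/2} + θ) f = x^3 - (33/8)x^2 - (69/16)x + 109/32
(Δ ∘ S_{3/2} + [E_{4/3}, S_{-1}] + (E_{-3/2} + θ)) f = x^3 - (115/32)x^2 - (1115/96)x + 655/108

the image equals g(x) = x^3 - (115/32)x^2 - (1115/96)x + 655/108


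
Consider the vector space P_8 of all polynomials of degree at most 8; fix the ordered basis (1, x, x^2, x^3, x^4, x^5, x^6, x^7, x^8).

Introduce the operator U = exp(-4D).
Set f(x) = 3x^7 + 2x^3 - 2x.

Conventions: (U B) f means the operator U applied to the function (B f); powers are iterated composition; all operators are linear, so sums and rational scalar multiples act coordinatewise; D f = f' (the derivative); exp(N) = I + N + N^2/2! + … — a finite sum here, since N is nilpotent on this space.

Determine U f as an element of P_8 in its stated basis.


order-1 term: -84x^6 - 24x^2 + 8
order-2 term: 1008x^5 + 96x
order-3 term: -6720x^4 - 128
order-4 term: 26880x^3
order-5 term: -64512x^2
order-6 term: 86016x
order-7 term: -49152
the series for exp(-4D) f terminates at order 7
exp(-4D) f = 3x^7 - 84x^6 + 1008x^5 - 6720x^4 + 26882x^3 - 64536x^2 + 86110x - 49272

the result is g(x) = 3x^7 - 84x^6 + 1008x^5 - 6720x^4 + 26882x^3 - 64536x^2 + 86110x - 49272


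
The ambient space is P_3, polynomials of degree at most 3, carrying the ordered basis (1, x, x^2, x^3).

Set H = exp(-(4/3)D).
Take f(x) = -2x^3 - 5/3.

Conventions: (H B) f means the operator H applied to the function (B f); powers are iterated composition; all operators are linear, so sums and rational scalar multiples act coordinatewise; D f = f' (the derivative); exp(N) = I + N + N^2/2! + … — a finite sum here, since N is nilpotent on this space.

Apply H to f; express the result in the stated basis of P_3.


the result is g(x) = -2x^3 + 8x^2 - (32/3)x + 83/27

order-1 term: 8x^2
order-2 term: -(32/3)x
order-3 term: 128/27
the series for exp(-(4/3)D) f terminates at order 3
exp(-(4/3)D) f = -2x^3 + 8x^2 - (32/3)x + 83/27


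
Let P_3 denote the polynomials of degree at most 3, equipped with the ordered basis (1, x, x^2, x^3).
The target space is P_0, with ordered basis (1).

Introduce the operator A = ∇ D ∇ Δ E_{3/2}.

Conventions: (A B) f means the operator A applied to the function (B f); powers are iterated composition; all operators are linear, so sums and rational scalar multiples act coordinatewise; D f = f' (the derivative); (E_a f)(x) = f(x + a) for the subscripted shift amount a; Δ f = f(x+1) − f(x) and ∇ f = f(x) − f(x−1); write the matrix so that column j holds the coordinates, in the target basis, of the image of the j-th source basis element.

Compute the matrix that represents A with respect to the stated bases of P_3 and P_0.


the matrix is [[0, 0, 0, 0]] (rows listed top to bottom)

image of 1: 0
image of x: 0
image of x^2: 0
image of x^3: 0
each image's coordinates form column j of the matrix


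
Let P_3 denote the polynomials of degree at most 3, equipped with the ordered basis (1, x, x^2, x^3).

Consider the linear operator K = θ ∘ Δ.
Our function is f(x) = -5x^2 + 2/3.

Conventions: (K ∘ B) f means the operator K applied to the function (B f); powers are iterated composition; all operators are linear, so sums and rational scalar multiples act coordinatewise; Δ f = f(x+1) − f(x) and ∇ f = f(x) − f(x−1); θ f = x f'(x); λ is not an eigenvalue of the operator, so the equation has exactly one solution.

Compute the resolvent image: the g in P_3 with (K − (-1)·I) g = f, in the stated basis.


write g with unknown coordinates in the stated basis and equate coefficients in (K − (-1)·I) g = f
solving from the highest basis element down gives g = -5x^2 + 10x + 2/3
check: K g = -10x
so K g − (-1)·g = -5x^2 + 2/3 = f ✓

the image equals g(x) = -5x^2 + 10x + 2/3


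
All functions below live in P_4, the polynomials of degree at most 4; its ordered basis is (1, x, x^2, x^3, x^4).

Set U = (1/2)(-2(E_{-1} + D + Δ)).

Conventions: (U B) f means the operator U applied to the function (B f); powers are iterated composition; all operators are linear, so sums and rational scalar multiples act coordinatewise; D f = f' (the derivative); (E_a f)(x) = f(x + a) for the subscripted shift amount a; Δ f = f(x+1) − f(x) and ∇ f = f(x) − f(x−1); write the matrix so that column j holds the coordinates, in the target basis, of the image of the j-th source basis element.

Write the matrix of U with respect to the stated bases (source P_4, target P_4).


the matrix is [[-1, -1, -2, 0, -2]; [0, -1, -2, -6, 0]; [0, 0, -1, -3, -12]; [0, 0, 0, -1, -4]; [0, 0, 0, 0, -1]] (rows listed top to bottom)

image of 1: -1
image of x: -x - 1
image of x^2: -x^2 - 2x - 2
image of x^3: -x^3 - 3x^2 - 6x
image of x^4: -x^4 - 4x^3 - 12x^2 - 2
each image's coordinates form column j of the matrix


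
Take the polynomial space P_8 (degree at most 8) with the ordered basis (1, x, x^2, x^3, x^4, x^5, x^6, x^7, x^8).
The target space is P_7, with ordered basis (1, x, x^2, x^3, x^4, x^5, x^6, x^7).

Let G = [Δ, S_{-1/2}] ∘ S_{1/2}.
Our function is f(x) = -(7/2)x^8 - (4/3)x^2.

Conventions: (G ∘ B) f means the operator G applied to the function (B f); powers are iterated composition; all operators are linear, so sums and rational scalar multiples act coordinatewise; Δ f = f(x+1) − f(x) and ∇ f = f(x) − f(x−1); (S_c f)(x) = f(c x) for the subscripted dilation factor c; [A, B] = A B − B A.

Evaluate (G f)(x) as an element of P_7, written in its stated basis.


the image equals g(x) = -(21/16384)x^7 + (147/32768)x^6 - (441/16384)x^5 + (3675/65536)x^4 - (1617/16384)x^3 + (3087/32768)x^2 - (9095/16384)x + 34553/131072

S_{1/2} f = -(7/512)x^8 - (1/3)x^2
S_{-1/2} S_{1/2} f = -(7/131072)x^8 - (1/12)x^2
Δ S_{-1/2} S_{1/2} f = -(7/16384)x^7 - (49/32768)x^6 - (49/16384)x^5 - (245/65536)x^4 - (49/16384)x^3 - (49/32768)x^2 - (8213/49152)x - 32789/393216
Δ S_{1/2} f = -(7/64)x^7 - (49/128)x^6 - (49/64)x^5 - (245/256)x^4 - (49/64)x^3 - (49/128)x^2 - (149/192)x - 533/1536
S_{-1/2} Δ S_{1/2} f = (7/8192)x^7 - (49/8192)x^6 + (49/2048)x^5 - (245/4096)x^4 + (49/512)x^3 - (49/512)x^2 + (149/384)x - 533/1536
[Δ, S_{-1/2}] S_{1/2} f = -(21/16384)x^7 + (147/32768)x^6 - (441/16384)x^5 + (3675/65536)x^4 - (1617/16384)x^3 + (3087/32768)x^2 - (9095/16384)x + 34553/131072


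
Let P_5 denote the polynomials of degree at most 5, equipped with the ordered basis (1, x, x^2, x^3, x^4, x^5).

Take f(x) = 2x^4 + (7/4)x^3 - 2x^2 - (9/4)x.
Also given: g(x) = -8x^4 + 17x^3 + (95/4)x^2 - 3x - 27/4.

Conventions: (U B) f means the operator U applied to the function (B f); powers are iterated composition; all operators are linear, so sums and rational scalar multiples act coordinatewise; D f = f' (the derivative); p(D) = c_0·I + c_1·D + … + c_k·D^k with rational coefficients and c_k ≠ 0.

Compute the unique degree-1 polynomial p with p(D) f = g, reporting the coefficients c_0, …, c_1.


D^0 f = 2x^4 + (7/4)x^3 - 2x^2 - (9/4)x
D^1 f = 8x^3 + (21/4)x^2 - 4x - 9/4
matching coefficients of g against c_0 f + c_1 Df + … from the top degree down determines the c_i
solution: c_0 = -4, c_1 = 3

c_0 = -4, c_1 = 3
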